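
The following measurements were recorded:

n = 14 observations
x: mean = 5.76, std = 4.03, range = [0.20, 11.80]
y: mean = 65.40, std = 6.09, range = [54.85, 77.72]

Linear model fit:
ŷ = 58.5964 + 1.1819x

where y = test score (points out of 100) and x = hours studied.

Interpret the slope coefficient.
An increase of one hour in study time is associated with a 1.1819 points increase in predicted test score.

β₁ = 1.1819 is the change in predicted test score (points) per additional hour of study time.

Interpretation:
- Study time up by 1 hour → predicted test score increases by 1.1819 points
- This is a linear approximation: the same per-unit change is assumed across the whole observed x range
- The sign (+) gives the direction; the magnitude 1.1819 gives the size of the effect per hour

The intercept β₀ = 58.5964 is the predicted test score when study time = 0.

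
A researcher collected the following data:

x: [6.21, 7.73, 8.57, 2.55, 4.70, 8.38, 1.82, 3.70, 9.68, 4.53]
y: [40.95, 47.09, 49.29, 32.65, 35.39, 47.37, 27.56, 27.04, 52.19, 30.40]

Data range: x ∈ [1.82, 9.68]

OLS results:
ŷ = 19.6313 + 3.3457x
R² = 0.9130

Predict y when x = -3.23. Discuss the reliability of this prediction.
ŷ = 8.8247 (extrapolation — x = -3.23 lies outside [1.82, 9.68], so reliability is low).

Prediction calculation:
ŷ = 19.6313 + 3.3457 × (-3.23)
ŷ = 8.8247

Reliability:
- Data range: x ∈ [1.82, 9.68]
- Prediction point: x = -3.23 is 5.05 units below the observed range → this is EXTRAPOLATION, not interpolation

Why that matters here:
- Real relationships often flatten, saturate, or turn nonlinear at extremes
- There are no observations near this x to validate the fitted line there

A defensible statement: 'if the linear trend continued to x = -3.23, y would be about 8.8247' — the premise is untested.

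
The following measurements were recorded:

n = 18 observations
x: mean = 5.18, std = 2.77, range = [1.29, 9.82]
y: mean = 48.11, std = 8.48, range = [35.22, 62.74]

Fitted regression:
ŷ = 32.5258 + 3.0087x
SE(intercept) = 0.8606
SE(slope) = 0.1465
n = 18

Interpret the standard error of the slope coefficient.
SE(slope) = 0.1465 measures the uncertainty in the estimated slope. The coefficient is estimated precisely (SE/|β̂₁| = 4.9%).

What SE measures:
- The standard error quantifies the sampling variability of the coefficient estimate
- It is the estimated standard deviation of β̂₁ across hypothetical repeated samples of the same size
- Smaller SE → more precise estimate

Relative precision:
- SE / |β̂₁| = 0.1465 / 3.0087 = 4.9%
- Rule of thumb (under 20%: precise; 20% to under 50%: moderately precise; 50% or more: imprecise) → precise

Link to the t-test: t = β̂₁ / SE(β̂₁) = 3.0087 / 0.1465 = 20.5372, the statistic for H₀: β₁ = 0.

What drives SE(β̂₁): more residual scatter → larger SE; larger n (here n = 18) → smaller SE.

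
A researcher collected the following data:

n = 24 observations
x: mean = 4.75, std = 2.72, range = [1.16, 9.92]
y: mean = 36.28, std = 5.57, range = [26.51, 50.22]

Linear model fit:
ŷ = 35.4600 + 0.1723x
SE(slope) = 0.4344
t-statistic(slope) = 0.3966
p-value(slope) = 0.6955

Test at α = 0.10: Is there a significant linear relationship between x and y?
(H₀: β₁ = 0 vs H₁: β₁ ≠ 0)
Fail to reject H₀: p-value = 0.6955 ≥ α = 0.10. The linear relationship is not significant at the 10% level.

Hypothesis test for the slope coefficient:

H₀: β₁ = 0 (no linear relationship)
H₁: β₁ ≠ 0 (linear relationship exists)

Test statistic: t = β̂₁ / SE(β̂₁) = 0.1723 / 0.4344 = 0.3966

With df = 22, the two-sided p-value for |t| = 0.3966 is 0.6955.

Decision rule: reject H₀ if p-value < α.
p-value = 0.6955 ≥ α = 0.10 → fail to reject H₀.

There is not sufficient evidence at the 10% significance level to conclude that a linear relationship exists between x and y.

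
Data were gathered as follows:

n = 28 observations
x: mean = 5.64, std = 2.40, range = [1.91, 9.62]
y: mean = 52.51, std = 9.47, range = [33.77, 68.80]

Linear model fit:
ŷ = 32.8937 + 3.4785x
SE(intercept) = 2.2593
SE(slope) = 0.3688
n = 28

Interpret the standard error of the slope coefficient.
SE(slope) = 0.3688 measures the uncertainty in the estimated slope. The coefficient is estimated precisely (SE/|β̂₁| = 10.6%).

SE(β̂₁) = 0.3688 says: if we drew many samples of n = 28 from the same population and refit each time, the fitted slopes would scatter with a standard deviation of roughly 0.3688 around the true β₁.

Relative precision:
- SE / |β̂₁| = 0.3688 / 3.4785 = 10.6%
- Rule of thumb (under 20%: precise; 20% to under 50%: moderately precise; 50% or more: imprecise) → precise

Rough 95% range (±2 SE): 3.4785 ± 0.7376 → (2.7409, 4.2161).

What drives SE(β̂₁): more residual scatter → larger SE; larger n (here n = 28) → smaller SE; wider spread of x values → smaller SE.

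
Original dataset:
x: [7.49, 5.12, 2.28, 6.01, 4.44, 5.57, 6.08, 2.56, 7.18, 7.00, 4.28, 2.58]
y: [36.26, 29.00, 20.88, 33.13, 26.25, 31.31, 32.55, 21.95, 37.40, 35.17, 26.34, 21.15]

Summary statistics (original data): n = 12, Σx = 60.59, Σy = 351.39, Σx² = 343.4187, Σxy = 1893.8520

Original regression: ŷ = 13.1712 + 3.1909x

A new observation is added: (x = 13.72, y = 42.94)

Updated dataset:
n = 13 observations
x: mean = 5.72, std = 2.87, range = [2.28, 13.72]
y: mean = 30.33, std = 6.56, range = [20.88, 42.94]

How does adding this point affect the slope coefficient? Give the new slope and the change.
The slope changes from 3.1909 to 2.1418 (change of -1.0491, or -32.9%).

x = 13.72 lies well outside the original x-range [2.28, 7.49] (x̄ ≈ 5.05), so this observation has high leverage and can move the slope substantially.

Step 1: Update the sums with the new point (n goes from 12 to 13)
Σx  = 60.59 + 13.72 = 74.31
Σy  = 351.39 + 42.94 = 394.33
Σx² = 343.4187 + 13.72² = 343.4187 + 188.2384 = 531.6571
Σxy = 1893.8520 + 13.72×42.94 = 1893.8520 + 589.1368 = 2482.9888

Step 2: Recompute the slope with b₁ = (nΣxy − ΣxΣy) / (nΣx² − (Σx)²)
Numerator   = 13×2482.9888 − 74.31×394.33 = 32278.8544 − 29302.6623 = 2976.1921
Denominator = 13×531.6571 − 74.31² = 6911.5423 − 5521.9761 = 1389.5662
b₁(new) = 2976.1921 / 1389.5662 = 2.1418

(Same formula on the original sums: (12×1893.8520 − 60.59×351.39) / (12×343.4187 − 60.59²) = 1435.5039 / 449.8763 = 3.1909, matching the given fit.)

Step 3: Change in slope
Δβ₁ = 2.1418 − 3.1909 = -1.0491
Relative change = -1.0491 / 3.1909 × 100% = -32.9%
→ the slope decreases when the point is added.

Because the point sits below the extension of the original line at a high-leverage x, it tilts the fit down.
In practice: investigate whether it comes from the same population as the rest of the sample.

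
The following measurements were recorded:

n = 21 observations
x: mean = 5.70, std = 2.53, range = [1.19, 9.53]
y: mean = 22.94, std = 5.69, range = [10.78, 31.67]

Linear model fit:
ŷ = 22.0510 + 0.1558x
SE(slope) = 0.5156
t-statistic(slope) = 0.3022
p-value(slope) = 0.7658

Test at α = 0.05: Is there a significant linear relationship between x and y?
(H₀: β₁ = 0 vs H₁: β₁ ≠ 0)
Fail to reject H₀: p-value = 0.7658 ≥ α = 0.05. The linear relationship is not significant at the 5% level.

Hypothesis test for the slope coefficient:

H₀: β₁ = 0 (no linear relationship)
H₁: β₁ ≠ 0 (linear relationship exists)

Test statistic: t = β̂₁ / SE(β̂₁) = 0.1558 / 0.5156 = 0.3022

With df = 19, the two-sided p-value for |t| = 0.3022 is 0.7658.

Decision rule: reject H₀ if p-value < α.
p-value = 0.7658 ≥ α = 0.05 → fail to reject H₀.

At α = 0.05 the data do not provide convincing evidence of a nonzero slope.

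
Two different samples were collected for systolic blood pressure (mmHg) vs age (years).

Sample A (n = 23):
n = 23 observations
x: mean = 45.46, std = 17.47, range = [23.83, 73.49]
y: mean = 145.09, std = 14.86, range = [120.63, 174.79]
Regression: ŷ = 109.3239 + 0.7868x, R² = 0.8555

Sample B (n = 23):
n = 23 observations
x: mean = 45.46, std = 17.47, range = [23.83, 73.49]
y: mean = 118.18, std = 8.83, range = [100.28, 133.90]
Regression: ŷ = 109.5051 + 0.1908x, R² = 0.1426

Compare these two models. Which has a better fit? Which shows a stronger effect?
Model A has the better fit (R² = 0.8555 vs 0.1426). Model A shows the stronger effect (|β₁| = 0.7868 vs 0.1908).

Model Comparison:

Which explains more variance? (R²)
- Model A: R² = 0.8555 → 85.55% of variance in blood pressure explained
- Model B: R² = 0.1426 → 14.26% of variance in blood pressure explained
- 0.8555 > 0.1426 → Model A has the better fit

Which has the larger per-year effect? (|β₁|)
- Model A: β₁ = 0.7868 → predicted blood pressure rises 0.7868 mmHg per additional year of age
- Model B: β₁ = 0.1908 → predicted blood pressure rises 0.1908 mmHg per additional year of age
- |0.7868| > |0.1908| → Model A shows the stronger marginal effect

Note: A better fit (higher R²) doesn't necessarily mean a more important relationship.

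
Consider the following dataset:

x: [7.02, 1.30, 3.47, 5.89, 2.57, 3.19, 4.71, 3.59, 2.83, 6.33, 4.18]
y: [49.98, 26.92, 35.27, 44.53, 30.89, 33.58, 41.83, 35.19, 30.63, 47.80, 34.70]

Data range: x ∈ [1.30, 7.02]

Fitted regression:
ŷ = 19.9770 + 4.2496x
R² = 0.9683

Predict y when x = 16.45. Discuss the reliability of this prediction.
ŷ = 89.8829, but this is extrapolation (above the data range [1.30, 7.02]) and may be unreliable.

Prediction calculation:
ŷ = 19.9770 + 4.2496 × 16.45
ŷ = 89.8829

Reliability:
- Data range: x ∈ [1.30, 7.02]
- Prediction point: x = 16.45 is 9.43 units above the observed range → this is EXTRAPOLATION, not interpolation

Why that matters here:
- R² describes fit only over the sampled x values; it says nothing about behaviour beyond them
- The linear relationship may not hold outside the observed range

The R² = 0.9683 only validates the fit within [1.30, 7.02]; treat ŷ = 89.8829 with caution.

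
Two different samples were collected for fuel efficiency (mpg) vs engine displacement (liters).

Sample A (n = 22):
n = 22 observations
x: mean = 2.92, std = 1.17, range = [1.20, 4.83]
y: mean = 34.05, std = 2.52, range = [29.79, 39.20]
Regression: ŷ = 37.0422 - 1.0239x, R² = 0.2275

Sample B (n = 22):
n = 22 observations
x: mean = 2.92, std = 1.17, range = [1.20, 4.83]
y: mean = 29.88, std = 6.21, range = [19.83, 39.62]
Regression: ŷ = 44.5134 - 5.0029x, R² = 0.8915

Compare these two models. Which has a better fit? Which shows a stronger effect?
Model B has the better fit (R² = 0.8915 vs 0.2275). Model B shows the stronger effect (|β₁| = 5.0029 vs 1.0239).

Model Comparison:

Which explains more variance? (R²)
- Model A: R² = 0.2275 → 22.75% of variance in fuel efficiency explained
- Model B: R² = 0.8915 → 89.15% of variance in fuel efficiency explained
- 0.8915 > 0.2275 → Model B has the better fit

Which has the larger per-liter effect? (|β₁|)
- Model A: β₁ = -1.0239 → predicted fuel efficiency falls 1.0239 mpg per additional liter of engine displacement
- Model B: β₁ = -5.0029 → predicted fuel efficiency falls 5.0029 mpg per additional liter of engine displacement
- |-1.0239| < |-5.0029| → Model B shows the stronger marginal effect

Notes:
- R² measures how tightly points cluster around the line; β₁ measures how steep the line is — they answer different questions.
- A steeper slope doesn't make a better model if the scatter around the line is large.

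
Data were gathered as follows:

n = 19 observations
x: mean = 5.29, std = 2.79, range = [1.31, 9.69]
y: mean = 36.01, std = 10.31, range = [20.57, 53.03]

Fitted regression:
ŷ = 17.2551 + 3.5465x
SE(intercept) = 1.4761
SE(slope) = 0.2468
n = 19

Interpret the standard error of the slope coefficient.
SE(β̂₁) = 0.2468 is the estimated standard deviation of the slope estimate across repeated samples; relative to β̂₁ = 3.5465 that is 7.0%, a precise estimate.

What SE measures:
- The standard error quantifies the sampling variability of the coefficient estimate
- It is the estimated standard deviation of β̂₁ across hypothetical repeated samples of the same size
- Smaller SE → more precise estimate

Relative precision:
- SE / |β̂₁| = 0.2468 / 3.5465 = 7.0%
- Rule of thumb (under 20%: precise; 20% to under 50%: moderately precise; 50% or more: imprecise) → precise

Link to interval estimation: a confidence interval for β₁ is β̂₁ ± t* × 0.2468, so SE sets the half-width per unit of t*.

What drives SE(β̂₁): wider spread of x values → smaller SE; larger n (here n = 19) → smaller SE; more residual scatter → larger SE.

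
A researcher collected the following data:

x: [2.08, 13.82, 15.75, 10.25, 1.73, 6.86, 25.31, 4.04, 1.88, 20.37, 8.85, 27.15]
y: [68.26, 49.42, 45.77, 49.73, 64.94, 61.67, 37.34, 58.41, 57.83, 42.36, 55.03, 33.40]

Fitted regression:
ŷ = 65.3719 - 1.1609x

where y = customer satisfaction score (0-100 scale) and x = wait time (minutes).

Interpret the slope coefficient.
On average, satisfaction score is about 1.1609 points lower for every extra minute of wait time.

The slope β₁ = -1.1609 gives the rate at which the fitted satisfaction score changes with wait time.

Interpretation:
- Wait time up by 1 minute → predicted satisfaction score decreases by 1.1609 points
- The effect is assumed constant over the observed range of x (linearity)

The intercept β₀ = 65.3719 is the predicted satisfaction score when wait time = 0; since the smallest observed x is 1.73, this is an extrapolation and mainly anchors the line.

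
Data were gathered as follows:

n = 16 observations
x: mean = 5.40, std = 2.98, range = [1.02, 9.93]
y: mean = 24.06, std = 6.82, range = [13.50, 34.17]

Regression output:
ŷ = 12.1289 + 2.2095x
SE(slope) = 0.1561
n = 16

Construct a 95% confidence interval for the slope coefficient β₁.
The 95% CI for β₁ is (1.8747, 2.5443)

Confidence interval for the slope:

The 95% CI for β₁ is: β̂₁ ± t*(α/2, n-2) × SE(β̂₁)

Step 1: Find critical t-value
- Confidence level = 0.95
- Degrees of freedom = n - 2 = 16 - 2 = 14
- t*(α/2, 14) = 2.1448

Step 2: Calculate margin of error
Margin = 2.1448 × 0.1561 = 0.3348

Step 3: Construct interval
CI = 2.2095 ± 0.3348
CI = (1.8747, 2.5443)

Interpretation: We are 95% confident that the true slope β₁ lies between 1.8747 and 2.5443.
Since 0 is outside the interval, a two-sided test at α = 0.05 would reject H₀: β₁ = 0.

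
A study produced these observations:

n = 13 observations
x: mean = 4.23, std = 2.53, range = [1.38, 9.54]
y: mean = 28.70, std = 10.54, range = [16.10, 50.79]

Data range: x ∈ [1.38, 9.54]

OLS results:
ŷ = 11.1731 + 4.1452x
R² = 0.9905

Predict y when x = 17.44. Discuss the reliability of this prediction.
ŷ = 83.4654, but this is extrapolation (above the data range [1.38, 9.54]) and may be unreliable.

Prediction calculation:
ŷ = 11.1731 + 4.1452 × 17.44
ŷ = 83.4654

Reliability:
- Data range: x ∈ [1.38, 9.54]
- Prediction point: x = 17.44 is 7.90 units above the observed range → this is EXTRAPOLATION, not interpolation

Why that matters here:
- Real relationships often flatten, saturate, or turn nonlinear at extremes
- The standard error of prediction grows with (x − x̄)², and x = 17.44 is far from x̄ = 4.23
- R² describes fit only over the sampled x values; it says nothing about behaviour beyond them

Report the number if required, but flag clearly that it is an extrapolation.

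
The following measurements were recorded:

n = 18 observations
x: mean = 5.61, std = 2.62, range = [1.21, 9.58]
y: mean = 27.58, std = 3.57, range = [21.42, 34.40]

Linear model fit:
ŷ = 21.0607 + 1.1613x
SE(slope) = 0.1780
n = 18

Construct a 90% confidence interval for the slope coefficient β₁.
The 90% CI for β₁ is (0.8505, 1.4721)

Confidence interval for the slope:

The 90% CI for β₁ is: β̂₁ ± t*(α/2, n-2) × SE(β̂₁)

Step 1: Find critical t-value
- Confidence level = 0.9
- Degrees of freedom = n - 2 = 18 - 2 = 16
- t*(α/2, 16) = 1.7459

Step 2: Calculate margin of error
Margin = 1.7459 × 0.1780 = 0.3108

Step 3: Construct interval
CI = 1.1613 ± 0.3108
CI = (0.8505, 1.4721)

Interpretation: We are 90% confident that the true slope β₁ lies between 0.8505 and 1.4721.
The interval does not include 0, suggesting a significant linear relationship.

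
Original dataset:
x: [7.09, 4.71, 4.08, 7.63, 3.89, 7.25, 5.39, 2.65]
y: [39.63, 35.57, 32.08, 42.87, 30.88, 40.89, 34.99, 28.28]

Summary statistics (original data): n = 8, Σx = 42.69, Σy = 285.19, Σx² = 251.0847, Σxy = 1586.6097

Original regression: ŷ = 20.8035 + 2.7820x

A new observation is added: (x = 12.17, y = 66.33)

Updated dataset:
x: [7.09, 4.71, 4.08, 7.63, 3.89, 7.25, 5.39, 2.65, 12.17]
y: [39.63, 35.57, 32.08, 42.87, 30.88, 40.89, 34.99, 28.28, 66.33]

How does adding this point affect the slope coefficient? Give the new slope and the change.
New slope β₁ = 3.8761 versus 2.7820 before: a change of +1.0941 (+39.3%).

The new point has HIGH LEVERAGE: x = 12.17 is far from the original mean x̄ = 42.69/8 ≈ 5.34 (original range [2.65, 7.63]).

Step 1: Update the sums with the new point (n goes from 8 to 9)
Σx  = 42.69 + 12.17 = 54.86
Σy  = 285.19 + 66.33 = 351.52
Σx² = 251.0847 + 12.17² = 251.0847 + 148.1089 = 399.1936
Σxy = 1586.6097 + 12.17×66.33 = 1586.6097 + 807.2361 = 2393.8458

Step 2: Recompute the slope with b₁ = (nΣxy − ΣxΣy) / (nΣx² − (Σx)²)
Numerator   = 9×2393.8458 − 54.86×351.52 = 21544.6122 − 19284.3872 = 2260.2250
Denominator = 9×399.1936 − 54.86² = 3592.7424 − 3009.6196 = 583.1228
b₁(new) = 2260.2250 / 583.1228 = 3.8761

(Same formula on the original sums: (8×1586.6097 − 42.69×285.19) / (8×251.0847 − 42.69²) = 518.1165 / 186.2415 = 2.7820, matching the given fit.)

Step 3: Change in slope
Δβ₁ = 3.8761 − 2.7820 = +1.0941
Relative change = +1.0941 / 2.7820 × 100% = +39.3%
→ the slope increases when the point is added.

A high-leverage point only changes the slope if it is off the original line; here y = 66.33 is above the original trend, so the slope increases.
In practice: investigate whether it comes from the same population as the rest of the sample.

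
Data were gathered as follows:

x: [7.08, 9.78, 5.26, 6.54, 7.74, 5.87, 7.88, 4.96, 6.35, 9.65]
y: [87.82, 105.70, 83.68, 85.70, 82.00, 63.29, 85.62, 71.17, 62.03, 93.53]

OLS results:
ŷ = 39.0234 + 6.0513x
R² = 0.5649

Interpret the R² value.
R² = 0.5649 means 56.49% of the variation in y is explained by the linear relationship with x. This indicates a moderate fit.

The coefficient of determination R² is the fraction of the total variation in y that the fitted line accounts for.

Here R² = 0.5649:
- Explained: 56.49% of the variation in y
- Unexplained (residual): 100% − 56.49% = 43.51%
- Rule of thumb (below 0.3 weak; 0.3 to below 0.7 moderate; 0.7 and above strong) → moderate

Calculation: R² = 1 − (SS_res / SS_tot), where SS_res is the sum of squared residuals and SS_tot the total sum of squares.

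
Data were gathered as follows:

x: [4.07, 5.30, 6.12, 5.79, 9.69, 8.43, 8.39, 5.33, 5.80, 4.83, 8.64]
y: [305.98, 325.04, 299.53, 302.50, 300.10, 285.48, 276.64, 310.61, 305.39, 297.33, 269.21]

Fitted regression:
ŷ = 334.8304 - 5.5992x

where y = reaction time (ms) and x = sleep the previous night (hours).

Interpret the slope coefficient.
On average, reaction time is about 5.5992 ms lower for every extra hour of sleep.

The slope β₁ = -5.5992 gives the rate at which the fitted reaction time changes with sleep.

Interpretation:
- Sleep up by 1 hour → predicted reaction time decreases by 5.5992 ms
- The effect is assumed constant over the observed range of x (linearity)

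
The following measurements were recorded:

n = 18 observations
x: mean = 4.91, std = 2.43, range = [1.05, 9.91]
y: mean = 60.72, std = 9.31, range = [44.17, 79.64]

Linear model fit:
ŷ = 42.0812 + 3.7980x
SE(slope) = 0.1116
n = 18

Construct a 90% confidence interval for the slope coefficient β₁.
The 90% CI for β₁ is (3.6032, 3.9928)

Confidence interval for the slope:

The 90% CI for β₁ is: β̂₁ ± t*(α/2, n-2) × SE(β̂₁)

Step 1: Find critical t-value
- Confidence level = 0.9
- Degrees of freedom = n - 2 = 18 - 2 = 16
- t*(α/2, 16) = 1.7459

Step 2: Calculate margin of error
Margin = 1.7459 × 0.1116 = 0.1948

Step 3: Construct interval
CI = 3.7980 ± 0.1948
CI = (3.6032, 3.9928)

Interpretation: We are 90% confident that the true slope β₁ lies between 3.6032 and 3.9928.
Both endpoints are positive, so the data support a genuinely positive slope at this confidence level.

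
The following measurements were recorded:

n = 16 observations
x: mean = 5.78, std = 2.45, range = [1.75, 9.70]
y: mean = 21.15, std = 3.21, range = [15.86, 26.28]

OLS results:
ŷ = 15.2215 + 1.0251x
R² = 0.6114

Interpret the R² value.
About 61.14% of the variability in y is accounted for by the regression on x (R² = 0.6114) — a moderate linear fit.

The coefficient of determination R² is the fraction of the total variation in y that the fitted line accounts for.

Here R² = 0.6114:
- Explained: 61.14% of the variation in y
- Unexplained (residual): 100% − 61.14% = 38.86%
- Rule of thumb (below 0.3 weak; 0.3 to below 0.7 moderate; 0.7 and above strong) → moderate

Calculation: R² = 1 − (SS_res / SS_tot), where SS_res is the sum of squared residuals and SS_tot the total sum of squares.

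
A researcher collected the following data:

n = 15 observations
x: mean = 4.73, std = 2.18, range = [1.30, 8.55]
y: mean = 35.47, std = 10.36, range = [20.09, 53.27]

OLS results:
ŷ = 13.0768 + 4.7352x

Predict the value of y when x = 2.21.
ŷ = 23.5416

x = 2.21 lies inside the observed range [1.30, 8.55], so the fitted equation applies directly:

ŷ = 13.0768 + 4.7352 × 2.21
ŷ = 13.0768 + 10.4648
ŷ = 23.5416

This is a point prediction; actual observations scatter around it by roughly the residual standard deviation.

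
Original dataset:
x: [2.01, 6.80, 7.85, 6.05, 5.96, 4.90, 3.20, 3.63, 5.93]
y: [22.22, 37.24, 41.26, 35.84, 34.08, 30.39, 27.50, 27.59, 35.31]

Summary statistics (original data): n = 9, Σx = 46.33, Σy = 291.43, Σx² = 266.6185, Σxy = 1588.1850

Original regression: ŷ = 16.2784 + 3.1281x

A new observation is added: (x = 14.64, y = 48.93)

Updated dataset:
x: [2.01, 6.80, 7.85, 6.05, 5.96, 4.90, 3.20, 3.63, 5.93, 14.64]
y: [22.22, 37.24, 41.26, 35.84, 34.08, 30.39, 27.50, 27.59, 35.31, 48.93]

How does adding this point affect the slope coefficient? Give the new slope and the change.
New slope β₁ = 2.1000 versus 3.1281 before: a change of -1.0281 (-32.9%).

The new point has HIGH LEVERAGE: x = 14.64 is far from the original mean x̄ = 46.33/9 ≈ 5.15 (original range [2.01, 7.85]).

Step 1: Update the sums with the new point (n goes from 9 to 10)
Σx  = 46.33 + 14.64 = 60.97
Σy  = 291.43 + 48.93 = 340.36
Σx² = 266.6185 + 14.64² = 266.6185 + 214.3296 = 480.9481
Σxy = 1588.1850 + 14.64×48.93 = 1588.1850 + 716.3352 = 2304.5202

Step 2: Recompute the slope with b₁ = (nΣxy − ΣxΣy) / (nΣx² − (Σx)²)
Numerator   = 10×2304.5202 − 60.97×340.36 = 23045.2020 − 20751.7492 = 2293.4528
Denominator = 10×480.9481 − 60.97² = 4809.4810 − 3717.3409 = 1092.1401
b₁(new) = 2293.4528 / 1092.1401 = 2.1000

(Same formula on the original sums: (9×1588.1850 − 46.33×291.43) / (9×266.6185 − 46.33²) = 791.7131 / 253.0976 = 3.1281, matching the given fit.)

Step 3: Change in slope
Δβ₁ = 2.1000 − 3.1281 = -1.0281
Relative change = -1.0281 / 3.1281 × 100% = -32.9%
→ the slope decreases when the point is added.

A high-leverage point only changes the slope if it is off the original line; here y = 48.93 is below the original trend, so the slope decreases.
In practice: investigate whether it comes from the same population as the rest of the sample; check such a point for data-entry or measurement error.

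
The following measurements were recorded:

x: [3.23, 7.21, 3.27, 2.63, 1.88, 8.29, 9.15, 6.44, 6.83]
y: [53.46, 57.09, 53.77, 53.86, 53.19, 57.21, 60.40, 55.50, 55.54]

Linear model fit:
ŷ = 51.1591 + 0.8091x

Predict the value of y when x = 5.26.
ŷ = 55.4150

x = 5.26 lies inside the observed range [1.88, 9.15], so the fitted equation applies directly:

ŷ = 51.1591 + 0.8091 × 5.26
ŷ = 51.1591 + 4.2559
ŷ = 55.4150

This is the fitted mean response at that x — an individual observation would come with a wider prediction interval.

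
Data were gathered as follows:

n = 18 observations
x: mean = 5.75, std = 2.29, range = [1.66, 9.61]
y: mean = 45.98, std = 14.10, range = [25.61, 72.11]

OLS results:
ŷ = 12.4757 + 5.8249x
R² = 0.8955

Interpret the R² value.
R² = 0.8955 means 89.55% of the variation in y is explained by the linear relationship with x. This indicates a strong fit.

R² (coefficient of determination) measures the proportion of variance in y explained by the regression model.

Here R² = 0.8955:
- Explained: 89.55% of the variation in y
- Unexplained (residual): 100% − 89.55% = 10.45%
- Rule of thumb (below 0.3 weak; 0.3 to below 0.7 moderate; 0.7 and above strong) → strong

Calculation: R² = 1 − (SS_res / SS_tot), where SS_res is the sum of squared residuals and SS_tot the total sum of squares.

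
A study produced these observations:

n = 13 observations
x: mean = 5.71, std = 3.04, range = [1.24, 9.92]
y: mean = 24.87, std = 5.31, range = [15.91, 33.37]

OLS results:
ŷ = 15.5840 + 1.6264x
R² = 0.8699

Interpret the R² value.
R² = 0.8699 means 86.99% of the variation in y is explained by the linear relationship with x. This indicates a strong fit.

R² (coefficient of determination) measures the proportion of variance in y explained by the regression model.

Here R² = 0.8699:
- Explained: 86.99% of the variation in y
- Unexplained (residual): 100% − 86.99% = 13.01%
- Rule of thumb (below 0.3 weak; 0.3 to below 0.7 moderate; 0.7 and above strong) → strong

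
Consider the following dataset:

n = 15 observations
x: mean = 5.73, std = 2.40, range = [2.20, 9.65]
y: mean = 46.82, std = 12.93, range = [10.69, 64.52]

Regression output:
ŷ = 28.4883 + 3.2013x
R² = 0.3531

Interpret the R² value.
The model explains 35.31% of the variance in y (R² = 0.3531), leaving 64.69% unexplained; the fit is moderate.

The coefficient of determination R² is the fraction of the total variation in y that the fitted line accounts for.

Here R² = 0.3531:
- Explained: 35.31% of the variation in y
- Unexplained (residual): 100% − 35.31% = 64.69%
- Rule of thumb (below 0.3 weak; 0.3 to below 0.7 moderate; 0.7 and above strong) → moderate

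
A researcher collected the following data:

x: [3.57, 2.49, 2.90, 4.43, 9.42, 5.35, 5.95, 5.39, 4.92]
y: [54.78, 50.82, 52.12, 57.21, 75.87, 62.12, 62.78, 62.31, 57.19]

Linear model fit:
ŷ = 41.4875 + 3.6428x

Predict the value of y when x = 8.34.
ŷ = 71.8685

To predict y for x = 8.34, substitute into the regression equation:

ŷ = 41.4875 + 3.6428 × 8.34
ŷ = 41.4875 + 30.3810
ŷ = 71.8685

This is a point prediction; actual observations scatter around it by roughly the residual standard deviation.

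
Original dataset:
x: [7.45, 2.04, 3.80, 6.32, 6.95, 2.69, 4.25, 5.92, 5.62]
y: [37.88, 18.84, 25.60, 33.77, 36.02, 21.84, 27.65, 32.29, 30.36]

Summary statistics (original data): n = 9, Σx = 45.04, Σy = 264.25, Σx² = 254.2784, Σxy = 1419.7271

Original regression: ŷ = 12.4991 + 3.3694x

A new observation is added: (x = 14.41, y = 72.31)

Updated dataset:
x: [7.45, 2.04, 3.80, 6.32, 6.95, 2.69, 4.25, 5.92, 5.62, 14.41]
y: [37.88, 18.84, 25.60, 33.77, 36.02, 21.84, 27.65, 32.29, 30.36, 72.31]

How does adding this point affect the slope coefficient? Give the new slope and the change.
Adding the point moves β₁ from 3.3694 to 4.2478, i.e. it increases by 0.8784 (+26.1%).

The new point has HIGH LEVERAGE: x = 14.41 is far from the original mean x̄ = 45.04/9 ≈ 5.00 (original range [2.04, 7.45]).

Step 1: Update the sums with the new point (n goes from 9 to 10)
Σx  = 45.04 + 14.41 = 59.45
Σy  = 264.25 + 72.31 = 336.56
Σx² = 254.2784 + 14.41² = 254.2784 + 207.6481 = 461.9265
Σxy = 1419.7271 + 14.41×72.31 = 1419.7271 + 1041.9871 = 2461.7142

Step 2: Recompute the slope with b₁ = (nΣxy − ΣxΣy) / (nΣx² − (Σx)²)
Numerator   = 10×2461.7142 − 59.45×336.56 = 24617.1420 − 20008.4920 = 4608.6500
Denominator = 10×461.9265 − 59.45² = 4619.2650 − 3534.3025 = 1084.9625
b₁(new) = 4608.6500 / 1084.9625 = 4.2478

(Same formula on the original sums: (9×1419.7271 − 45.04×264.25) / (9×254.2784 − 45.04²) = 875.7239 / 259.9040 = 3.3694, matching the given fit.)

Step 3: Change in slope
Δβ₁ = 4.2478 − 3.3694 = +0.8784
Relative change = +0.8784 / 3.3694 × 100% = +26.1%
→ the slope increases when the point is added.

A high-leverage point only changes the slope if it is off the original line; here y = 72.31 is above the original trend, so the slope increases.
In practice: refit with and without it and report both if conclusions differ.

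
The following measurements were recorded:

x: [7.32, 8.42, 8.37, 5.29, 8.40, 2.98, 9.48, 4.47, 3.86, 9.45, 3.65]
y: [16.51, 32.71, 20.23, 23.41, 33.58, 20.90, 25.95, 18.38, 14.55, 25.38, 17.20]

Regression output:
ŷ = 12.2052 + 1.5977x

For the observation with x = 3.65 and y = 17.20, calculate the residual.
Residual = -0.8368

The residual is the difference between the actual value and the predicted value:

Residual = y - ŷ

Step 1: Calculate predicted value
ŷ = 12.2052 + 1.5977 × 3.65
ŷ = 18.0368

Step 2: Calculate residual
Residual = 17.20 - 18.0368
Residual = -0.8368

Sign check: y < ŷ, so the point is below the line and the fit overestimates here.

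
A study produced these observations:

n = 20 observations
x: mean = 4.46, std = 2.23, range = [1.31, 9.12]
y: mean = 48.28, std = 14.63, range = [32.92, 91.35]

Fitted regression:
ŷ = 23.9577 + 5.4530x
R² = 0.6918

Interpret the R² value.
R² = 0.6918 means 69.18% of the variation in y is explained by the linear relationship with x. This indicates a moderate fit.

R² = 1 − SS_res/SS_tot compares the residual scatter to the total scatter of y about its mean.

Here R² = 0.6918:
- Explained: 69.18% of the variation in y
- Unexplained (residual): 100% − 69.18% = 30.82%
- Rule of thumb (below 0.3 weak; 0.3 to below 0.7 moderate; 0.7 and above strong) → moderate

Equivalently, for simple linear regression R² = r², so |r| = √0.6918 ≈ 0.8317.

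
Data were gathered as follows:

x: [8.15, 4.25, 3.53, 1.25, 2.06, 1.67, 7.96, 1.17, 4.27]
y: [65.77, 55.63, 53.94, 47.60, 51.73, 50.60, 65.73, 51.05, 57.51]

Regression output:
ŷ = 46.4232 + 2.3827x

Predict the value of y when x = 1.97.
ŷ = 51.1171

To predict y for x = 1.97, substitute into the regression equation:

ŷ = 46.4232 + 2.3827 × 1.97
ŷ = 46.4232 + 4.6939
ŷ = 51.1171

This is a point prediction; actual observations scatter around it by roughly the residual standard deviation.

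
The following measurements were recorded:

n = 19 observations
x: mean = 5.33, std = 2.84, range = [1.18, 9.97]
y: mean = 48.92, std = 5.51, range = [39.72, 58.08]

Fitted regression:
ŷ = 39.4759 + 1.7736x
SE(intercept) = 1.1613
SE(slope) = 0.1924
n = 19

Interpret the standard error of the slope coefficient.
The slope 1.7736 is pinned down to within about ±0.1924 (one SE) by these data — relative uncertainty 10.8%, i.e. precise.

SE(β̂₁) = 0.1924 says: if we drew many samples of n = 19 from the same population and refit each time, the fitted slopes would scatter with a standard deviation of roughly 0.1924 around the true β₁.

Relative precision:
- SE / |β̂₁| = 0.1924 / 1.7736 = 10.8%
- Rule of thumb (under 20%: precise; 20% to under 50%: moderately precise; 50% or more: imprecise) → precise

Rough 95% range (±2 SE): 1.7736 ± 0.3848 → (1.3888, 2.1584).

What drives SE(β̂₁): larger n (here n = 19) → smaller SE; more residual scatter → larger SE.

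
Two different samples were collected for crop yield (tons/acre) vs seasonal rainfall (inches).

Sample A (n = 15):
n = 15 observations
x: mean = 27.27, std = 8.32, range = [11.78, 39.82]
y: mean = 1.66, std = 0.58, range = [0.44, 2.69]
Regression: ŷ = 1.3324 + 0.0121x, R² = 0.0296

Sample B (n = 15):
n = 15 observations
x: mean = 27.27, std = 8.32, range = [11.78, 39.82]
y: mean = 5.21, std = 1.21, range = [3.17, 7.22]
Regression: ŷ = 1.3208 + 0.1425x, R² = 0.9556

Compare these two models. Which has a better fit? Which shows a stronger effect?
Model B has the better fit (R² = 0.9556 vs 0.0296). Model B shows the stronger effect (|β₁| = 0.1425 vs 0.0121).

Model Comparison:

Which explains more variance? (R²)
- Model A: R² = 0.0296 → 2.96% of variance in crop yield explained
- Model B: R² = 0.9556 → 95.56% of variance in crop yield explained
- 0.9556 > 0.0296 → Model B has the better fit

Strength of effect — compare |β₁|:
- Model A: β₁ = 0.0121 → predicted crop yield rises 0.0121 tons/acre per additional inch of rainfall
- Model B: β₁ = 0.1425 → predicted crop yield rises 0.1425 tons/acre per additional inch of rainfall
- |0.0121| < |0.1425| → Model B shows the stronger marginal effect

Note: A better fit (higher R²) doesn't necessarily mean a more important relationship.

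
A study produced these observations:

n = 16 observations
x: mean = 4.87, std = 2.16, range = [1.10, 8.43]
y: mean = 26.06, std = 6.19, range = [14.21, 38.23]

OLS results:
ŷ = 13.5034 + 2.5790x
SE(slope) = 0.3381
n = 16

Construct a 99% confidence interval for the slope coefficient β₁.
The 99% CI for β₁ is (1.5725, 3.5855)

Confidence interval for the slope:

The 99% CI for β₁ is: β̂₁ ± t*(α/2, n-2) × SE(β̂₁)

Step 1: Find critical t-value
- Confidence level = 0.99
- Degrees of freedom = n - 2 = 16 - 2 = 14
- t*(α/2, 14) = 2.9768

Step 2: Calculate margin of error
Margin = 2.9768 × 0.3381 = 1.0065

Step 3: Construct interval
CI = 2.5790 ± 1.0065
CI = (1.5725, 3.5855)

Interpretation: We are 99% confident that the true slope β₁ lies between 1.5725 and 3.5855.
The interval does not include 0, suggesting a significant linear relationship.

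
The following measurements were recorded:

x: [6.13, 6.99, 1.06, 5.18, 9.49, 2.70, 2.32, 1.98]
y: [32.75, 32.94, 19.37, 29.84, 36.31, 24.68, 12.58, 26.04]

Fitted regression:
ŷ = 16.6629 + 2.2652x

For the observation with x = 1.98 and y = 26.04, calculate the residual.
Residual = 4.8920

The residual is the difference between the actual value and the predicted value:

Residual = y - ŷ

Step 1: Calculate predicted value
ŷ = 16.6629 + 2.2652 × 1.98
ŷ = 21.1480

Step 2: Calculate residual
Residual = 26.04 - 21.1480
Residual = 4.8920

The residual is positive, so the observed y = 26.04 sits above the regression line (the line underestimates it by 4.8920).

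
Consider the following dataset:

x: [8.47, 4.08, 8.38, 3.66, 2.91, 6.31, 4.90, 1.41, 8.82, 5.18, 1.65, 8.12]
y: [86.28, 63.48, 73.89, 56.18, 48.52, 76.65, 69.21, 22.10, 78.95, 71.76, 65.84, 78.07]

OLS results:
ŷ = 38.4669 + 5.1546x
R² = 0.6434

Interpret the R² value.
The model explains 64.34% of the variance in y (R² = 0.6434), leaving 35.66% unexplained; the fit is moderate.

R² (coefficient of determination) measures the proportion of variance in y explained by the regression model.

Here R² = 0.6434:
- Explained: 64.34% of the variation in y
- Unexplained (residual): 100% − 64.34% = 35.66%
- Rule of thumb (below 0.3 weak; 0.3 to below 0.7 moderate; 0.7 and above strong) → moderate

Equivalently, for simple linear regression R² = r², so |r| = √0.6434 ≈ 0.8021.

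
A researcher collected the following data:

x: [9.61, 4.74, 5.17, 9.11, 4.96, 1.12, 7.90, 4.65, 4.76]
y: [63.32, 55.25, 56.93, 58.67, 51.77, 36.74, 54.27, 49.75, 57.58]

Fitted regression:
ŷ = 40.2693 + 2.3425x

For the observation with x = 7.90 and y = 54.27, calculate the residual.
Residual = -4.5051

The residual is the difference between the actual value and the predicted value:

Residual = y - ŷ

Step 1: Calculate predicted value
ŷ = 40.2693 + 2.3425 × 7.90
ŷ = 58.7751

Step 2: Calculate residual
Residual = 54.27 - 58.7751
Residual = -4.5051

Sign check: y < ŷ, so the point is below the line and the fit overestimates here.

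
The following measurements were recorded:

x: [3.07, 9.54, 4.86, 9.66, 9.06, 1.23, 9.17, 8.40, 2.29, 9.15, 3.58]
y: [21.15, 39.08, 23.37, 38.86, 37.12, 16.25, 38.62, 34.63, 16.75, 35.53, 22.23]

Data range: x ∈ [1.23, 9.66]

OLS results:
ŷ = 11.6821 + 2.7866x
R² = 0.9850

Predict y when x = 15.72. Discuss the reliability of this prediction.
ŷ = 55.4875, but this is extrapolation (above the data range [1.23, 9.66]) and may be unreliable.

Prediction calculation:
ŷ = 11.6821 + 2.7866 × 15.72
ŷ = 55.4875

Reliability:
- Data range: x ∈ [1.23, 9.66]
- Prediction point: x = 15.72 is 6.06 units above the observed range → this is EXTRAPOLATION, not interpolation

Why that matters here:
- The standard error of prediction grows with (x − x̄)², and x = 15.72 is far from x̄ = 6.36
- The linear relationship may not hold outside the observed range

The R² = 0.9850 only validates the fit within [1.23, 9.66]; treat ŷ = 55.4875 with caution.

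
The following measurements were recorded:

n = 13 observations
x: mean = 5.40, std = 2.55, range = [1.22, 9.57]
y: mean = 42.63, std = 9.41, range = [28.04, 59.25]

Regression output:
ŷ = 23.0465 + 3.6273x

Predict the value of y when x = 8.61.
ŷ = 54.2776

To predict y for x = 8.61, substitute into the regression equation:

ŷ = 23.0465 + 3.6273 × 8.61
ŷ = 23.0465 + 31.2311
ŷ = 54.2776

This is a point prediction; actual observations scatter around it by roughly the residual standard deviation.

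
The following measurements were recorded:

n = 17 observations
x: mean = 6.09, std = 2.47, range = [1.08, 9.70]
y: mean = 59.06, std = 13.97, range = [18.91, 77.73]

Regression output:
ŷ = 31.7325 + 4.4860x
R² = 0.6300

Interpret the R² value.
R² = 0.6300 means 63.00% of the variation in y is explained by the linear relationship with x. This indicates a moderate fit.

R² = 1 − SS_res/SS_tot compares the residual scatter to the total scatter of y about its mean.

Here R² = 0.6300:
- Explained: 63.00% of the variation in y
- Unexplained (residual): 100% − 63.00% = 37.00%
- Rule of thumb (below 0.3 weak; 0.3 to below 0.7 moderate; 0.7 and above strong) → moderate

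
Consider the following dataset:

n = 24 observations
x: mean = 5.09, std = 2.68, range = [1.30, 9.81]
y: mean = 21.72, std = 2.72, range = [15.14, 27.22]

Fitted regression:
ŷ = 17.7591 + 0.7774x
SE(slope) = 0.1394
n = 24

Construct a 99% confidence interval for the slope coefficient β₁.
The 99% CI for β₁ is (0.3845, 1.1703)

Confidence interval for the slope:

The 99% CI for β₁ is: β̂₁ ± t*(α/2, n-2) × SE(β̂₁)

Step 1: Find critical t-value
- Confidence level = 0.99
- Degrees of freedom = n - 2 = 24 - 2 = 22
- t*(α/2, 22) = 2.8188

Step 2: Calculate margin of error
Margin = 2.8188 × 0.1394 = 0.3929

Step 3: Construct interval
CI = 0.7774 ± 0.3929
CI = (0.3845, 1.1703)

Interpretation: each one-unit increase in x is associated with a change in mean y of between 0.3845 and 1.1703, with 99% confidence.
Since 0 is outside the interval, a two-sided test at α = 0.01 would reject H₀: β₁ = 0.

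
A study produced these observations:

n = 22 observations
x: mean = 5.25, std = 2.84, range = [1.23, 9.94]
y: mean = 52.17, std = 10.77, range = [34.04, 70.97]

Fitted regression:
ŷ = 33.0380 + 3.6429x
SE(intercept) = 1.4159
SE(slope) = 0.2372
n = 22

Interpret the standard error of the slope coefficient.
The slope 3.6429 is pinned down to within about ±0.2372 (one SE) by these data — relative uncertainty 6.5%, i.e. precise.

SE(β̂₁) = s / √Sxx, where s is the residual standard deviation and Sxx = Σ(x − x̄)². It is the yardstick for how far β̂₁ = 3.6429 could plausibly be from the true slope.

Relative precision:
- SE / |β̂₁| = 0.2372 / 3.6429 = 6.5%
- Rule of thumb (under 20%: precise; 20% to under 50%: moderately precise; 50% or more: imprecise) → precise

Link to interval estimation: a confidence interval for β₁ is β̂₁ ± t* × 0.2372, so SE sets the half-width per unit of t*.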